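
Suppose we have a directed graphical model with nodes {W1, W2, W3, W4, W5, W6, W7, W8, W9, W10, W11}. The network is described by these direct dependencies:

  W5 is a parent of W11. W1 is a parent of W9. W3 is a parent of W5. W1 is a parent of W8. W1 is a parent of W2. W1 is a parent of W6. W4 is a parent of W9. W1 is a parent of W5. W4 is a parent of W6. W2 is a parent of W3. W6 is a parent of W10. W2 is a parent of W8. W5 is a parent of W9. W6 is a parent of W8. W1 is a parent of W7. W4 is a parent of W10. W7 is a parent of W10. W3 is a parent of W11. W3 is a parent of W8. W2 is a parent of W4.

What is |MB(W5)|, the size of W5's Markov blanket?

5

Parents of W5: W1, W3.
W5's children: W9, W11.
Co-parents of W5 (other parents of its children):
  W9 also has parents W1, W4.
  parents(W11) \ {W5} = {W3}.
MB(W5) = {W1, W3, W4, W9, W11}, which has 5 nodes.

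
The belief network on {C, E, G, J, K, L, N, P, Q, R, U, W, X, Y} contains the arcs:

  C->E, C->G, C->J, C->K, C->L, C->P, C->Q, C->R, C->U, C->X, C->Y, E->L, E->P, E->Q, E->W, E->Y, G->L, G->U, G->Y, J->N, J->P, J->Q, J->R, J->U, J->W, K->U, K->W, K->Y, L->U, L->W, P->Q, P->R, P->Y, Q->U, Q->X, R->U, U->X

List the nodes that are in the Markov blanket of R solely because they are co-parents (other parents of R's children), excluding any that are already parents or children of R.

Children of R: U.
  U: C, G, J, K, L, Q
Excluding nodes already adjacent to R (C, J, P, U), the co-parent-only contribution is {G, K, L, Q}.

{G, K, L, Q}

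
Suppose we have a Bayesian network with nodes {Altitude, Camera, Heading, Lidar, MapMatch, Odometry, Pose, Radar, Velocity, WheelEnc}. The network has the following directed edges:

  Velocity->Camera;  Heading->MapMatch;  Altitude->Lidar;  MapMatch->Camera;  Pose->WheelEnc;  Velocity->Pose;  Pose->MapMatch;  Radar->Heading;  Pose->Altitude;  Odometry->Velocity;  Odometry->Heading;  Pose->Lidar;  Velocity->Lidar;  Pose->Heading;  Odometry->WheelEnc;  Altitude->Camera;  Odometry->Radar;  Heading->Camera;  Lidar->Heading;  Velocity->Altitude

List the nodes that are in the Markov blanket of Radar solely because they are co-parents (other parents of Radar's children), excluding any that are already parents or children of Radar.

Children of Radar: Heading.
  Heading's other parents are Lidar, Odometry, Pose.
Excluding nodes already adjacent to Radar (Heading, Odometry), the co-parent-only contribution is {Lidar, Pose}.

{Lidar, Pose}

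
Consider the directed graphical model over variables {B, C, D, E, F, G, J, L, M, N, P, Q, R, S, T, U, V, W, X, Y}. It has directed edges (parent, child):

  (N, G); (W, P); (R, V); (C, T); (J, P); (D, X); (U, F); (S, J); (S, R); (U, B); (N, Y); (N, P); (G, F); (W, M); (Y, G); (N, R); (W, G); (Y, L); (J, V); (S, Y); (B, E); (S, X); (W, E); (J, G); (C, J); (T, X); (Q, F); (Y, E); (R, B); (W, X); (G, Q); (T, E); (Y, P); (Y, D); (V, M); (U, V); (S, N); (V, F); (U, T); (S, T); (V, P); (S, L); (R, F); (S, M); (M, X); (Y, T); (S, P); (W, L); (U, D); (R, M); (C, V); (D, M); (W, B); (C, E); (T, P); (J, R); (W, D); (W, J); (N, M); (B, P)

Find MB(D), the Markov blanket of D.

{M, N, R, S, T, U, V, W, X, Y}

D's children: M, X.
Parents of D: U, W, Y.
For each child, the remaining parents (spouses of D):
  M: N, R, S, V, W
  X: M, S, T, W
Taking the union gives {M, N, R, S, T, U, V, W, X, Y}.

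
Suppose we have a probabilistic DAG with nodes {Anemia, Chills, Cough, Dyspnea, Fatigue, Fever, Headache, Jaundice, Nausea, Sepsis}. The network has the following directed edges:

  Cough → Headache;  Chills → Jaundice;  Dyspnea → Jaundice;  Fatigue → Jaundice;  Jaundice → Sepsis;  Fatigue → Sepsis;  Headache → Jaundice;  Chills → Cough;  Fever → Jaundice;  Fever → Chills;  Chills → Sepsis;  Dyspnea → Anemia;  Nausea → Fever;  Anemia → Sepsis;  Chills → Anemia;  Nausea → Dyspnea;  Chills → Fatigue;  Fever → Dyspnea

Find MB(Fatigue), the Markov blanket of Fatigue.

{Anemia, Chills, Dyspnea, Fever, Headache, Jaundice, Sepsis}

Parents of Fatigue: Chills.
Fatigue has children Jaundice, Sepsis.
For each child, the remaining parents (spouses of Fatigue):
  Jaundice also has parents Chills, Dyspnea, Fever, Headache.
  parents(Sepsis) \ {Fatigue} = {Anemia, Chills, Jaundice}.
So the Markov blanket of Fatigue is {Anemia, Chills, Dyspnea, Fever, Headache, Jaundice, Sepsis}.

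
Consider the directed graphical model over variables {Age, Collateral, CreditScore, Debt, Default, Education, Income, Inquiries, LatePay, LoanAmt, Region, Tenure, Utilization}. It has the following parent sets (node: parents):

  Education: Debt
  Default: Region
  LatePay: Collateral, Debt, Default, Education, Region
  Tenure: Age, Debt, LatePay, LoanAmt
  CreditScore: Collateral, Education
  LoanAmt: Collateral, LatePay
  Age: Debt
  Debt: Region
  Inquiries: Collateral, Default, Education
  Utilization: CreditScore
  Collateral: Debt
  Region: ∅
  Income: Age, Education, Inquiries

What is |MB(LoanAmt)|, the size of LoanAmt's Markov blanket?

5

The Markov blanket of a node is its parents, its children, and the other parents of its children.
Children of LoanAmt: Tenure.
LoanAmt has parents Collateral, LatePay.
Parents of each child, excluding LoanAmt:
  Tenure's other parents are Age, Debt, LatePay.
MB(LoanAmt) = {Age, Collateral, Debt, LatePay, Tenure}, which has 5 nodes.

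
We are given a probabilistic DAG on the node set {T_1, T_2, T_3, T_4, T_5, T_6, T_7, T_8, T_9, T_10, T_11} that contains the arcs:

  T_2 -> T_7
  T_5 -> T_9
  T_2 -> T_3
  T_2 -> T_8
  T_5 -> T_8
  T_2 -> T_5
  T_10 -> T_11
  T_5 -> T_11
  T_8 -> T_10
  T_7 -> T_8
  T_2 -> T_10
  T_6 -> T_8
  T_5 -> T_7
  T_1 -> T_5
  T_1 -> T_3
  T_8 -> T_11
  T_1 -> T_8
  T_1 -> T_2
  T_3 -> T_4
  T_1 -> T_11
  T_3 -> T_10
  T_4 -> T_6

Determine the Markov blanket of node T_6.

{T_1, T_2, T_4, T_5, T_7, T_8}

Recall MB(v) = parents ∪ children ∪ spouses, where spouses are the other parents of v's children.
Parents of T_6: T_4.
T_6 has child T_8.
Parents of each child, excluding T_6:
  T_8: T_1, T_2, T_5, T_7
So the Markov blanket of T_6 is {T_1, T_2, T_4, T_5, T_7, T_8}.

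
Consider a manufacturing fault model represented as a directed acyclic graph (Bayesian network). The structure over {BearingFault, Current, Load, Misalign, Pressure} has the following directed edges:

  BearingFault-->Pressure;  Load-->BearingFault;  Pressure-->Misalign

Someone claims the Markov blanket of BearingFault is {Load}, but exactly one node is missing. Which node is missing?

Pressure

Pa(BearingFault) = {Load}.
Ch(BearingFault) = {Pressure}.
For each child, the remaining parents (spouses of BearingFault):
  Pressure: no additional parents.
MB(BearingFault) = {Load, Pressure}.
Comparing with the claimed set, Pressure is missing.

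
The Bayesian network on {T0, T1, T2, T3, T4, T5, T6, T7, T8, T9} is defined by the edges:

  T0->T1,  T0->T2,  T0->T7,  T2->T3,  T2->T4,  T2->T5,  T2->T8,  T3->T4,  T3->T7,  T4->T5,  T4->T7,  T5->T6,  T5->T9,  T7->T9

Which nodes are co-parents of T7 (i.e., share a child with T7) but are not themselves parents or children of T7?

{T5}

Children of T7: T9.
  T9 also has parent T5.
Excluding nodes already adjacent to T7 (T0, T3, T4, T9), the co-parent-only contribution is {T5}.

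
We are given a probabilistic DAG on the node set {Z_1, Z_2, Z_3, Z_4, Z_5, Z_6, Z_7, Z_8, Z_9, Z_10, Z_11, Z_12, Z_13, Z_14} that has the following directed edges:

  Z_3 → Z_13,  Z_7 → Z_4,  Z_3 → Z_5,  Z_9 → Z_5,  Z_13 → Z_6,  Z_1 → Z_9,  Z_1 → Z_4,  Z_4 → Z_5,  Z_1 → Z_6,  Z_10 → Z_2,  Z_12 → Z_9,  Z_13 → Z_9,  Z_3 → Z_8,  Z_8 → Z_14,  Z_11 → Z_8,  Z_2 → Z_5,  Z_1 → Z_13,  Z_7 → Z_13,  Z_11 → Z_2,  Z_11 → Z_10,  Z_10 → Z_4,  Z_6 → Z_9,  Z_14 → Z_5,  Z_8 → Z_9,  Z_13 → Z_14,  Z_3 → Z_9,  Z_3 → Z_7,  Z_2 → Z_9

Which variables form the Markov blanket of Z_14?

{Z_2, Z_3, Z_4, Z_5, Z_8, Z_9, Z_13}

Z_14's parents: Z_8, Z_13.
Children of Z_14: Z_5.
Co-parents of Z_14 (other parents of its children):
  Z_5 also has parents Z_2, Z_3, Z_4, Z_9.
Union: {Z_8, Z_13} ∪ {Z_5} ∪ {Z_2, Z_3, Z_4, Z_9} = {Z_2, Z_3, Z_4, Z_5, Z_8, Z_9, Z_13}.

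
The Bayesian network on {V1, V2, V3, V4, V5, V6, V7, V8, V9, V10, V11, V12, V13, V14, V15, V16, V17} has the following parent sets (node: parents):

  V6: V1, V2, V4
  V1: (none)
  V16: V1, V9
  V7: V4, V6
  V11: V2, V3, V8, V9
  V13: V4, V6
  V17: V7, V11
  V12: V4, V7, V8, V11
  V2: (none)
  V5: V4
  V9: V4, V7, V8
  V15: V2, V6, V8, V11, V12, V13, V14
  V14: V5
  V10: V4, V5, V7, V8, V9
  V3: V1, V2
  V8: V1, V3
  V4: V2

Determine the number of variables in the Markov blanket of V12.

9

A node's Markov blanket = Pa ∪ Ch ∪ (parents of Ch other than the node itself).
V12's children: V15.
V12's parents: V4, V7, V8, V11.
For each child, the remaining parents (spouses of V12):
  V15's other parents are V2, V6, V8, V11, V13, V14.
MB(V12) = {V2, V4, V6, V7, V8, V11, V13, V14, V15}, which has 9 nodes.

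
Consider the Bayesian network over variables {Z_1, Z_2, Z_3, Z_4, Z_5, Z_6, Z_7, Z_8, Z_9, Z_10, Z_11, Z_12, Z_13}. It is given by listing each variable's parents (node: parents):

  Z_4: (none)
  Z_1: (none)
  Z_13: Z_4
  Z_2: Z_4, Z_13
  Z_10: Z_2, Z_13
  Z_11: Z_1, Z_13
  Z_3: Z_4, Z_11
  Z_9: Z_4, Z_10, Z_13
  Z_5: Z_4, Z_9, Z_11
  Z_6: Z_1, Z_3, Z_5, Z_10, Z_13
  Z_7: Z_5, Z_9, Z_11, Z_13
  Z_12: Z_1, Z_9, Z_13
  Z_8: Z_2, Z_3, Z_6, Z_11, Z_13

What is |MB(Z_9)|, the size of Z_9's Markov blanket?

8

By definition, MB(Z_9) is built from Z_9's parents, Z_9's children, and the co-parents of Z_9.
Pa(Z_9) = {Z_4, Z_10, Z_13}.
Ch(Z_9) = {Z_5, Z_7, Z_12}.
Parents of each child, excluding Z_9:
  Z_5's other parents are Z_4, Z_11.
  parents(Z_7) \ {Z_9} = {Z_5, Z_11, Z_13}.
  parents(Z_12) \ {Z_9} = {Z_1, Z_13}.
MB(Z_9) = {Z_1, Z_4, Z_5, Z_7, Z_10, Z_11, Z_12, Z_13}, which has 8 nodes.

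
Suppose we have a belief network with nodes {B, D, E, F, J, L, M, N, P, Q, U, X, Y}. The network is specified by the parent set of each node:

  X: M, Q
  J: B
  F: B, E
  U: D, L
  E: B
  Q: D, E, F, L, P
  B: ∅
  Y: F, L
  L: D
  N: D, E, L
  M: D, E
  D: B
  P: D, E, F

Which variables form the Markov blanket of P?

{D, E, F, L, Q}

By definition, MB(P) is built from P's parents, P's children, and the co-parents of P.
P's parents: D, E, F.
P has child Q.
Other parents of P's children:
  Q: D, E, F, L
MB(P) = {D, E, F, L, Q}.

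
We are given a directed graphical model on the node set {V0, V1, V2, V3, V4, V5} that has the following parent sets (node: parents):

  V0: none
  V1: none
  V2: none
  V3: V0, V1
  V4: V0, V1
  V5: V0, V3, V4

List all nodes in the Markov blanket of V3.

{V0, V1, V4, V5}

V3's parents: V0, V1.
Children of V3: V5.
Other parents of V3's children:
  V5's other parents are V0, V4.
So the Markov blanket of V3 is {V0, V1, V4, V5}.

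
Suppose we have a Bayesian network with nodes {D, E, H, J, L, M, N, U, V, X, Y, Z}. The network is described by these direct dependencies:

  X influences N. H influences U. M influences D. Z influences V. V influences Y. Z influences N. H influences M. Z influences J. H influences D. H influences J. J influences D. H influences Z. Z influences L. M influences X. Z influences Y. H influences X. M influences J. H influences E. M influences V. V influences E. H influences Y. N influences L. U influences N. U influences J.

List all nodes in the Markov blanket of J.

J has child D.
J has parents H, M, U, Z.
Co-parents of J (other parents of its children):
  D's other parents are H, M.
MB(J) = {D, H, M, U, Z}.

{D, H, M, U, Z}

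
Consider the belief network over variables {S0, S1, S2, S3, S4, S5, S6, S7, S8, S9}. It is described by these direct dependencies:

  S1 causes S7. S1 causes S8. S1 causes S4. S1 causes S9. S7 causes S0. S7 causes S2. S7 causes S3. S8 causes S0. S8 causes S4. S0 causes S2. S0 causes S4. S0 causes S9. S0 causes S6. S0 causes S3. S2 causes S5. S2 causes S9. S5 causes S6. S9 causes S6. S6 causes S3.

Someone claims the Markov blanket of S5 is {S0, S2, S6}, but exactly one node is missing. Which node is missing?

S9

The Markov blanket of a node is its parents, its children, and the other parents of its children.
Pa(S5) = {S2}.
Children of S5: S6.
For each child, the remaining parents (spouses of S5):
  S6 also has parents S0, S9.
MB(S5) = {S0, S2, S6, S9}.
Comparing with the claimed set, S9 is missing.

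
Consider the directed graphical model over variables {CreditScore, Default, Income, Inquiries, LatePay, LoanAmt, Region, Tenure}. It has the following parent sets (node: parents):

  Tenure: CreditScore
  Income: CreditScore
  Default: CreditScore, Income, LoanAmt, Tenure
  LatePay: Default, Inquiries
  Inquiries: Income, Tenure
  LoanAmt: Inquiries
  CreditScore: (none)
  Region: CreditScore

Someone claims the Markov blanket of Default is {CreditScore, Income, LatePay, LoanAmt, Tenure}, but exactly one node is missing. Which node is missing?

Parents of Default: CreditScore, Income, LoanAmt, Tenure.
Default's children: LatePay.
Parents of each child, excluding Default:
  LatePay: Inquiries
MB(Default) = {CreditScore, Income, Inquiries, LatePay, LoanAmt, Tenure}.
Comparing with the claimed set, Inquiries is missing.

Inquiries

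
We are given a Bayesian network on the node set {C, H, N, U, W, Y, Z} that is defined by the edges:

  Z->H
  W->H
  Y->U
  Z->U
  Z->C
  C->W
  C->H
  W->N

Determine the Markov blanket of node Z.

{C, H, U, W, Y}

The Markov blanket of a node is its parents, its children, and the other parents of its children.
Children of Z: C, H, U.
Parents of Z: none.
Other parents of Z's children:
  C has no other parent.
  H also has parents C, W.
  U also has parent Y.
So the Markov blanket of Z is {C, H, U, W, Y}.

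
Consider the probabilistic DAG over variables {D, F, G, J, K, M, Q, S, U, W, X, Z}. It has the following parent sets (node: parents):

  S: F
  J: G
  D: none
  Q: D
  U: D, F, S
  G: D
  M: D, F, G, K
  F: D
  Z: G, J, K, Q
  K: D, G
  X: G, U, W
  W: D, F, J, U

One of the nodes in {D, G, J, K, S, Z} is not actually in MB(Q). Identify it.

S

Q has child Z.
Q's parents: D.
For each child, the remaining parents (spouses of Q):
  Z also has parents G, J, K.
MB(Q) = {D, G, J, K, Z}.
S is neither a parent, child, nor co-parent of Q, so it does not belong.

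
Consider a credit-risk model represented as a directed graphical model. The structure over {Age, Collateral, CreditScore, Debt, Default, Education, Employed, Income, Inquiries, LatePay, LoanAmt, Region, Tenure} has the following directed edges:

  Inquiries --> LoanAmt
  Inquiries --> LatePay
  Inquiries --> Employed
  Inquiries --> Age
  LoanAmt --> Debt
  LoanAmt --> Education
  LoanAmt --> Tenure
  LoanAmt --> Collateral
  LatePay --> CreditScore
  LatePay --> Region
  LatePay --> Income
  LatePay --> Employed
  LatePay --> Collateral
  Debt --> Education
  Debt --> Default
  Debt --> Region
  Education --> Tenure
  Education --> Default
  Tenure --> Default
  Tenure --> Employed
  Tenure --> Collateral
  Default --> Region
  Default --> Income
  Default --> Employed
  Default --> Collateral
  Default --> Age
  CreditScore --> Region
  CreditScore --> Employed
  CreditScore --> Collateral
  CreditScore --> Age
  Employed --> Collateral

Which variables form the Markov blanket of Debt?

{CreditScore, Default, Education, LatePay, LoanAmt, Region, Tenure}

Debt has parent LoanAmt.
Children of Debt: Default, Education, Region.
Co-parents of Debt (other parents of its children):
  Education: LoanAmt
  Default: Education, Tenure
  Region: CreditScore, Default, LatePay
MB(Debt) = {CreditScore, Default, Education, LatePay, LoanAmt, Region, Tenure}.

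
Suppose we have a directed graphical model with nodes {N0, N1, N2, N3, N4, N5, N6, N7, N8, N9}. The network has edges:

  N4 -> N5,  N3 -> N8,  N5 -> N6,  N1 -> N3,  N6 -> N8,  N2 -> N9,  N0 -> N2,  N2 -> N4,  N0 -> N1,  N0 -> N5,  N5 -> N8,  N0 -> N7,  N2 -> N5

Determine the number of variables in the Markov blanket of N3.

By definition, MB(N3) is built from N3's parents, N3's children, and the co-parents of N3.
N3's parents: N1.
Children of N3: N8.
Parents of each child, excluding N3:
  N8's other parents are N5, N6.
MB(N3) = {N1, N5, N6, N8}, which has 4 nodes.

4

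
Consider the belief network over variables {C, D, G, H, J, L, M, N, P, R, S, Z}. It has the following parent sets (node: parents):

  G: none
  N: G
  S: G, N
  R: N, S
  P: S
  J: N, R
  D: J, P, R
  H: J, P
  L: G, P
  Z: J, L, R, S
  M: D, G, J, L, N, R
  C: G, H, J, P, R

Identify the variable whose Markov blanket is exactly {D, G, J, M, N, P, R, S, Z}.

The target node must have every member of {D, G, J, M, N, P, R, S, Z} as a parent, child, or co-parent, and no others.
Parents of L: G, P; children: M, Z; co-parents: D, G, J, N, R, S.
These exactly cover the given set, so the node is L.

L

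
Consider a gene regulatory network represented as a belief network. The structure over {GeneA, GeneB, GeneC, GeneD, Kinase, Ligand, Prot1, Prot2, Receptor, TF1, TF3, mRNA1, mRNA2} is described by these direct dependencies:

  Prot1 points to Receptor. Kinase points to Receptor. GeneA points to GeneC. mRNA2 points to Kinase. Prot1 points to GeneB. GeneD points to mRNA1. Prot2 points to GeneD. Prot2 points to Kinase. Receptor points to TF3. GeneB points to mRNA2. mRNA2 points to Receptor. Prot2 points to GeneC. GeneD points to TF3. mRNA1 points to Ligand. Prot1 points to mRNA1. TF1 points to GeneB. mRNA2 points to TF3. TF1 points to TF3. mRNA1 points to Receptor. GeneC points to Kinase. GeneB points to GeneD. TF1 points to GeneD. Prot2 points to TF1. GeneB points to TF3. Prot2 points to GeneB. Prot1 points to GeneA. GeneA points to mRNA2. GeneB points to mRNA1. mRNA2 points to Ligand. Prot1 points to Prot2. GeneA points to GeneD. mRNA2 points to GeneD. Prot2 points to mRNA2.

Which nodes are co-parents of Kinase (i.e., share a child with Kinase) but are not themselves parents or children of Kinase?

Children of Kinase: Receptor.
  Receptor: Prot1, mRNA1, mRNA2
Excluding nodes already adjacent to Kinase (GeneC, Prot2, Receptor, mRNA2), the co-parent-only contribution is {Prot1, mRNA1}.

{Prot1, mRNA1}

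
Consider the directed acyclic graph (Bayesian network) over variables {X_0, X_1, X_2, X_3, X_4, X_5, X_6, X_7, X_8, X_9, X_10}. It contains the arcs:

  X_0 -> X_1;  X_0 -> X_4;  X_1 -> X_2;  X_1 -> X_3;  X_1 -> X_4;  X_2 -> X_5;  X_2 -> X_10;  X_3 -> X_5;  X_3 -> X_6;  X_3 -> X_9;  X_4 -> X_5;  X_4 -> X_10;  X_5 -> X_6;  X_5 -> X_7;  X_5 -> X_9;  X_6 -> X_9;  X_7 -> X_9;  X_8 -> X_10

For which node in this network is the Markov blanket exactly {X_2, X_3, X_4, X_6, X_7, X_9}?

The target node must have every member of {X_2, X_3, X_4, X_6, X_7, X_9} as a parent, child, or co-parent, and no others.
Parents of X_5: X_2, X_3, X_4; children: X_6, X_7, X_9; co-parents: X_3, X_6, X_7.
These exactly cover the given set, so the node is X_5.

X_5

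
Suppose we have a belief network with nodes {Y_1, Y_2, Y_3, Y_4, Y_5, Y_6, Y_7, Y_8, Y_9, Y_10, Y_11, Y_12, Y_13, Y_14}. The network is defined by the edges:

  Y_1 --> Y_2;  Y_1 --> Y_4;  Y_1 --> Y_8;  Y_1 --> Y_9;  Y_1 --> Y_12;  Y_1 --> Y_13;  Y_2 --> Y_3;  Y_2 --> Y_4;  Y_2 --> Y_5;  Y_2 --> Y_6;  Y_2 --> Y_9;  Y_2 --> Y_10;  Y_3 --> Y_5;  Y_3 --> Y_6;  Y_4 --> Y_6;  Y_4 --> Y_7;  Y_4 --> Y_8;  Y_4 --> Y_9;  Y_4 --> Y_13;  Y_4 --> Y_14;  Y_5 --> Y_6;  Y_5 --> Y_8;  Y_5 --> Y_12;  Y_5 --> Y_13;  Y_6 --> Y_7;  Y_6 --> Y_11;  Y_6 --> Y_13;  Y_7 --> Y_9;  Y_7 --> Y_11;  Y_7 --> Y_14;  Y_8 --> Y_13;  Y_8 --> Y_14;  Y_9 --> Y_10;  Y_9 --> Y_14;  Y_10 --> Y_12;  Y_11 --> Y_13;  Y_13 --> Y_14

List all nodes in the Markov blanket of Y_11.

By definition, MB(Y_11) is built from Y_11's parents, Y_11's children, and the co-parents of Y_11.
Parents of Y_11: Y_6, Y_7.
Ch(Y_11) = {Y_13}.
Parents of each child, excluding Y_11:
  Y_13's other parents are Y_1, Y_4, Y_5, Y_6, Y_8.
MB(Y_11) = {Y_1, Y_4, Y_5, Y_6, Y_7, Y_8, Y_13}.

{Y_1, Y_4, Y_5, Y_6, Y_7, Y_8, Y_13}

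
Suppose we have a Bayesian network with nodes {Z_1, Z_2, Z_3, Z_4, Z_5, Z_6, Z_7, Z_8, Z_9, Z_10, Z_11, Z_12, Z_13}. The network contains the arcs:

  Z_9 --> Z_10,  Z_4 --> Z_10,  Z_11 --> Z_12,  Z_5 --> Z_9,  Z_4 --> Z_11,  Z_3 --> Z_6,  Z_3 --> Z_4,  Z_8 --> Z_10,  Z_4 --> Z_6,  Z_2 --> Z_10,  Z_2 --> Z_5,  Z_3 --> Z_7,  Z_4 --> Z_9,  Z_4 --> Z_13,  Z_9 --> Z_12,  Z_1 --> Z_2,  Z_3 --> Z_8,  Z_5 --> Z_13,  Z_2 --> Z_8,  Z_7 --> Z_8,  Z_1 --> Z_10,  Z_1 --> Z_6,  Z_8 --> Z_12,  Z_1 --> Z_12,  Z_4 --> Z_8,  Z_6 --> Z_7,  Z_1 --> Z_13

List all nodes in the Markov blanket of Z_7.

{Z_2, Z_3, Z_4, Z_6, Z_8}

A node's Markov blanket = Pa ∪ Ch ∪ (parents of Ch other than the node itself).
Pa(Z_7) = {Z_3, Z_6}.
Z_7's children: Z_8.
Co-parents of Z_7 (other parents of its children):
  Z_8's other parents are Z_2, Z_3, Z_4.
MB(Z_7) = {Z_2, Z_3, Z_4, Z_6, Z_8}.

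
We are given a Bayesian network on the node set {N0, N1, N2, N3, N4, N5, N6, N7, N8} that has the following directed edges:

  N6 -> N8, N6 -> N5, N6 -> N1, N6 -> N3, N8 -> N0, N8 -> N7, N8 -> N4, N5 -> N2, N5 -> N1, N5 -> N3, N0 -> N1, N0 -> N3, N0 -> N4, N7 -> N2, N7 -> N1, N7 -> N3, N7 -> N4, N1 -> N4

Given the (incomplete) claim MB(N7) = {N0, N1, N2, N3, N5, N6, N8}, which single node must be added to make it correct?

N7 has parent N8.
Ch(N7) = {N1, N2, N3, N4}.
For each child, the remaining parents (spouses of N7):
  N2: N5
  N1: N0, N5, N6
  N3: N0, N5, N6
  N4: N0, N1, N8
MB(N7) = {N0, N1, N2, N3, N4, N5, N6, N8}.
Comparing with the claimed set, N4 is missing.

N4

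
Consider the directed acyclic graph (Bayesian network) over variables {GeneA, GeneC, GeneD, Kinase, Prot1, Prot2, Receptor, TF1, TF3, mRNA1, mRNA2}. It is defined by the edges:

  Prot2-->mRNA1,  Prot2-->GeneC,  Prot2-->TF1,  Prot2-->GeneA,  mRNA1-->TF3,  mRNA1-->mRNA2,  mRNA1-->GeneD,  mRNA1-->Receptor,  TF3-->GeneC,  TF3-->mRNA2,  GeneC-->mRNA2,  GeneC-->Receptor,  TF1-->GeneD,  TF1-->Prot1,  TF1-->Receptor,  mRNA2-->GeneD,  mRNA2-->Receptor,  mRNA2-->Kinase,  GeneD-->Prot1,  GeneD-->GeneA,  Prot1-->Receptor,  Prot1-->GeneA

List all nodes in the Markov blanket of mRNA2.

{GeneC, GeneD, Kinase, Prot1, Receptor, TF1, TF3, mRNA1}

Recall MB(v) = parents ∪ children ∪ spouses, where spouses are the other parents of v's children.
mRNA2 has parents GeneC, TF3, mRNA1.
mRNA2's children: GeneD, Kinase, Receptor.
For each child, the remaining parents (spouses of mRNA2):
  GeneD's other parents are TF1, mRNA1.
  Receptor's other parents are GeneC, Prot1, TF1, mRNA1.
  Kinase has no other parent.
Taking the union gives {GeneC, GeneD, Kinase, Prot1, Receptor, TF1, TF3, mRNA1}.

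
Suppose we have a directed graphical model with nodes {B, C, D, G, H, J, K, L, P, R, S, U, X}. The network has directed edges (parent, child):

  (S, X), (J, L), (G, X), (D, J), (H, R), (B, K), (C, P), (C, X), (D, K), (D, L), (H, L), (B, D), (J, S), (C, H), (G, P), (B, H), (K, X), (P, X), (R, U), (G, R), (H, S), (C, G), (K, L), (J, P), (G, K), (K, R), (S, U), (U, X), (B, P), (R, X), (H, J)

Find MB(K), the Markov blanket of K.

The Markov blanket of a node is its parents, its children, and the other parents of its children.
Parents of K: B, D, G.
Ch(K) = {L, R, X}.
Co-parents of K (other parents of its children):
  L: D, H, J
  R: G, H
  X: C, G, P, R, S, U
Taking the union gives {B, C, D, G, H, J, L, P, R, S, U, X}.

{B, C, D, G, H, J, L, P, R, S, U, X}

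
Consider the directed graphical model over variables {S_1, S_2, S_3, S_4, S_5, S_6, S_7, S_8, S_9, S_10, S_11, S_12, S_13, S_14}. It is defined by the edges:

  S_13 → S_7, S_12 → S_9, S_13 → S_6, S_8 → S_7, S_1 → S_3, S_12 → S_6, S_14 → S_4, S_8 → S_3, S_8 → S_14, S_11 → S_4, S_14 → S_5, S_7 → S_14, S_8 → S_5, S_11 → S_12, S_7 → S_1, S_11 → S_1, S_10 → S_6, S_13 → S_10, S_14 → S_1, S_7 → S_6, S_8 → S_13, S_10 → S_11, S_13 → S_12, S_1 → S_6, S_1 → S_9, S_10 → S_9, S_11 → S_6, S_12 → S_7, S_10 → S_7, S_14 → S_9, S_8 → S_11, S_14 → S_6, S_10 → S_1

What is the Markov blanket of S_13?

S_13 has parent S_8.
Ch(S_13) = {S_6, S_7, S_10, S_12}.
Co-parents of S_13 (other parents of its children):
  S_10: —
  S_12: S_11
  S_7: S_8, S_10, S_12
  S_6: S_1, S_7, S_10, S_11, S_12, S_14
So the Markov blanket of S_13 is {S_1, S_6, S_7, S_8, S_10, S_11, S_12, S_14}.

{S_1, S_6, S_7, S_8, S_10, S_11, S_12, S_14}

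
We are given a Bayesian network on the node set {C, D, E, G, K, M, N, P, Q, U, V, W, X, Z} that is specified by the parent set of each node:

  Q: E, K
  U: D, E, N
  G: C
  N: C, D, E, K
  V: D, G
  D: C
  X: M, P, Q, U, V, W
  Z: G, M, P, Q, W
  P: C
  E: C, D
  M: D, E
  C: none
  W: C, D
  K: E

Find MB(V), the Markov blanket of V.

By definition, MB(V) is built from V's parents, V's children, and the co-parents of V.
Children of V: X.
Pa(V) = {D, G}.
For each child, the remaining parents (spouses of V):
  X: M, P, Q, U, W
Union: {D, G} ∪ {X} ∪ {M, P, Q, U, W} = {D, G, M, P, Q, U, W, X}.

{D, G, M, P, Q, U, W, X}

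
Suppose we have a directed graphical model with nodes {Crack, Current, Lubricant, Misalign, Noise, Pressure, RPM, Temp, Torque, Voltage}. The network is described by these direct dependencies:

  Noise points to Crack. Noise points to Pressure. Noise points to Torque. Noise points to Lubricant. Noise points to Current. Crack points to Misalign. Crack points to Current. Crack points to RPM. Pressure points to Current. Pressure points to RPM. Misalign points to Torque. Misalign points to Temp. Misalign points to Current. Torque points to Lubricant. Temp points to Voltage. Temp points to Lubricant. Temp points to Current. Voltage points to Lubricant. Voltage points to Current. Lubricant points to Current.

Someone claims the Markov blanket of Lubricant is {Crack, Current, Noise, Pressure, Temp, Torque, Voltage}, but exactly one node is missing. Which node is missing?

Misalign

The Markov blanket of a node is its parents, its children, and the other parents of its children.
Lubricant has parents Noise, Temp, Torque, Voltage.
Lubricant has child Current.
Other parents of Lubricant's children:
  Current's other parents are Crack, Misalign, Noise, Pressure, Temp, Voltage.
MB(Lubricant) = {Crack, Current, Misalign, Noise, Pressure, Temp, Torque, Voltage}.
Comparing with the claimed set, Misalign is missing.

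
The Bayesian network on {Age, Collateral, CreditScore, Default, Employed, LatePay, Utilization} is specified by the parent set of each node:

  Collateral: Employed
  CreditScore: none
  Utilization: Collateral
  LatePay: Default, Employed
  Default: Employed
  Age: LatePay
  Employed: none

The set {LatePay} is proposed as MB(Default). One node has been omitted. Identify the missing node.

Employed

The Markov blanket of a node is its parents, its children, and the other parents of its children.
Pa(Default) = {Employed}.
Default's children: LatePay.
Parents of each child, excluding Default:
  parents(LatePay) \ {Default} = {Employed}.
MB(Default) = {Employed, LatePay}.
Comparing with the claimed set, Employed is missing.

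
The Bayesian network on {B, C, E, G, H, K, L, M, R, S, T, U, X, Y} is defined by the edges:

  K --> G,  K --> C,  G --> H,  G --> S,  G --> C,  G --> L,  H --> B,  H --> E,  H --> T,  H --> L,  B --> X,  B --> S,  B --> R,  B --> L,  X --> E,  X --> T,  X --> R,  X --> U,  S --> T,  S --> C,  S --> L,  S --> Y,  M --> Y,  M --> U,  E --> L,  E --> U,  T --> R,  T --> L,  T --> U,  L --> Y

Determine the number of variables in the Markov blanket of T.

Recall MB(v) = parents ∪ children ∪ spouses, where spouses are the other parents of v's children.
T has children L, R, U.
Pa(T) = {H, S, X}.
For each child, the remaining parents (spouses of T):
  parents(R) \ {T} = {B, X}.
  parents(L) \ {T} = {B, E, G, H, S}.
  U's other parents are E, M, X.
MB(T) = {B, E, G, H, L, M, R, S, U, X}, which has 10 nodes.

10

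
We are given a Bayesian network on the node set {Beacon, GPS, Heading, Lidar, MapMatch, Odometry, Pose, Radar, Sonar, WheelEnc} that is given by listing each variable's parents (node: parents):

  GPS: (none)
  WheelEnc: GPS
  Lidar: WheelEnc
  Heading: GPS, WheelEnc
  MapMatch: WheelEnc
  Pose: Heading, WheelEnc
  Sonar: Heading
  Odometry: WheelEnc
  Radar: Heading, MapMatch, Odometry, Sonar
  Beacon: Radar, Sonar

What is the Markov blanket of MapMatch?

The Markov blanket of a node is its parents, its children, and the other parents of its children.
MapMatch's children: Radar.
Parents of MapMatch: WheelEnc.
Other parents of MapMatch's children:
  Radar: Heading, Odometry, Sonar
MB(MapMatch) = {Heading, Odometry, Radar, Sonar, WheelEnc}.

{Heading, Odometry, Radar, Sonar, WheelEnc}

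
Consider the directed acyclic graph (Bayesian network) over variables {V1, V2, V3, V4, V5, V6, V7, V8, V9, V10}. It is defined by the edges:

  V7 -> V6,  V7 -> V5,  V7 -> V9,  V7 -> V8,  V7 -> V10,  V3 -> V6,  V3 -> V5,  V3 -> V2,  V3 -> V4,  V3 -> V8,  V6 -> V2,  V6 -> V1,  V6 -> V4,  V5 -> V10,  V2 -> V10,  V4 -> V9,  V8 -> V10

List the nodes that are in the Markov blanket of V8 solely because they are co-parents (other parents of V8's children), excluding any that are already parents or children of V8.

Children of V8: V10.
  V10: V2, V5, V7
Excluding nodes already adjacent to V8 (V3, V7, V10), the co-parent-only contribution is {V2, V5}.

{V2, V5}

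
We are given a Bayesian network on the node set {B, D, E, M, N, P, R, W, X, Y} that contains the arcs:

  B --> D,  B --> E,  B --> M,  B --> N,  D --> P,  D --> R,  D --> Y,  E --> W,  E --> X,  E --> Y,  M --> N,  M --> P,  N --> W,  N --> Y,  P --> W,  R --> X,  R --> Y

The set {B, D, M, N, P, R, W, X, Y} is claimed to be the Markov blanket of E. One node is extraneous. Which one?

E has children W, X, Y.
Parents of E: B.
For each child, the remaining parents (spouses of E):
  W: N, P
  X: R
  Y: D, N, R
MB(E) = {B, D, N, P, R, W, X, Y}.
M is neither a parent, child, nor co-parent of E, so it does not belong.

M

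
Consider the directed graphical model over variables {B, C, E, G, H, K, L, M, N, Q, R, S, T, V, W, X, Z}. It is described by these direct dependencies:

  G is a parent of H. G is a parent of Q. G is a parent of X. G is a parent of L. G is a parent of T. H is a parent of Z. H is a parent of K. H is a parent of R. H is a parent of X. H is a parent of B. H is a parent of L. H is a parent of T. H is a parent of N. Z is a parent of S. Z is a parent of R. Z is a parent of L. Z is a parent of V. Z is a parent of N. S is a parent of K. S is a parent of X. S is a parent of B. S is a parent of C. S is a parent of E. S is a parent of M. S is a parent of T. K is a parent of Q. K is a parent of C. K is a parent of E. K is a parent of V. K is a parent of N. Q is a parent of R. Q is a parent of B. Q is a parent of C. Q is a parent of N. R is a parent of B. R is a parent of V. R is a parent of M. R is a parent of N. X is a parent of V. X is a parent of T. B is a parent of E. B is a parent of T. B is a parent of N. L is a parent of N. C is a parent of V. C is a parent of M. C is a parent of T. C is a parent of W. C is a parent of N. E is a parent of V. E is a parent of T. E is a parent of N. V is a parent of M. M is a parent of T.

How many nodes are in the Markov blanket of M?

10

Recall MB(v) = parents ∪ children ∪ spouses, where spouses are the other parents of v's children.
M has parents C, R, S, V.
Children of M: T.
Other parents of M's children:
  T's other parents are B, C, E, G, H, S, X.
MB(M) = {B, C, E, G, H, R, S, T, V, X}, which has 10 nodes.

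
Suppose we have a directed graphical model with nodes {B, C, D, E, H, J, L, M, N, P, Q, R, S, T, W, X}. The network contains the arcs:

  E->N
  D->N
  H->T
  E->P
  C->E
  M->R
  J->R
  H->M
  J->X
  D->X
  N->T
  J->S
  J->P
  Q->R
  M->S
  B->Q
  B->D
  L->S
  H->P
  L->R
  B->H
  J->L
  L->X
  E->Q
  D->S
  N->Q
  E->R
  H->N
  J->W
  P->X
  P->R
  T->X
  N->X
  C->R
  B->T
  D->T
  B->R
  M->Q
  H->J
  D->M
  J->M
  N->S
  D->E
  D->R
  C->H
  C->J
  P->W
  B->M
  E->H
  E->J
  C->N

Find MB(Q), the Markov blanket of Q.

{B, C, D, E, J, L, M, N, P, R}

Parents of Q: B, E, M, N.
Q's children: R.
Co-parents of Q (other parents of its children):
  R: B, C, D, E, J, L, M, P
Taking the union gives {B, C, D, E, J, L, M, N, P, R}.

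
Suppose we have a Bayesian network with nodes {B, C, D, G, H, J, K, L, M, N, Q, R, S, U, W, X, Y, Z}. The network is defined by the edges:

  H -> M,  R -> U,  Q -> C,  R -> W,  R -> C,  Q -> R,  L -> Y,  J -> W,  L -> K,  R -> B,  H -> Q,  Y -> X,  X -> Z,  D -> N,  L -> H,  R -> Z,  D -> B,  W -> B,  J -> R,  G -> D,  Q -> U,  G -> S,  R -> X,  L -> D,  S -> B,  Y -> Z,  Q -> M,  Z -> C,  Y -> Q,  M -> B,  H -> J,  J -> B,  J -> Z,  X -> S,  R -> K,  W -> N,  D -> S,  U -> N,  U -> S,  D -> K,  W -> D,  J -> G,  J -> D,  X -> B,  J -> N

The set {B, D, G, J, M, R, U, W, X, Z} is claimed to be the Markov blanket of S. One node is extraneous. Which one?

Z

A node's Markov blanket = Pa ∪ Ch ∪ (parents of Ch other than the node itself).
Ch(S) = {B}.
S has parents D, G, U, X.
For each child, the remaining parents (spouses of S):
  parents(B) \ {S} = {D, J, M, R, W, X}.
MB(S) = {B, D, G, J, M, R, U, W, X}.
Z is neither a parent, child, nor co-parent of S, so it does not belong.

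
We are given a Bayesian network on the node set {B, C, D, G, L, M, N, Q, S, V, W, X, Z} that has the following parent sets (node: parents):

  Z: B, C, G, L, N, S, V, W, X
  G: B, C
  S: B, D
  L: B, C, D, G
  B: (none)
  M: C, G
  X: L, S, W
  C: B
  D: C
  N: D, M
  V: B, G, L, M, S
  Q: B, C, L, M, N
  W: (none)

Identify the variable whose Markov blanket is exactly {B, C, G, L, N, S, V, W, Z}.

X

The target node must have every member of {B, C, G, L, N, S, V, W, Z} as a parent, child, or co-parent, and no others.
Parents of X: L, S, W; children: Z; co-parents: B, C, G, L, N, S, V, W.
These exactly cover the given set, so the node is X.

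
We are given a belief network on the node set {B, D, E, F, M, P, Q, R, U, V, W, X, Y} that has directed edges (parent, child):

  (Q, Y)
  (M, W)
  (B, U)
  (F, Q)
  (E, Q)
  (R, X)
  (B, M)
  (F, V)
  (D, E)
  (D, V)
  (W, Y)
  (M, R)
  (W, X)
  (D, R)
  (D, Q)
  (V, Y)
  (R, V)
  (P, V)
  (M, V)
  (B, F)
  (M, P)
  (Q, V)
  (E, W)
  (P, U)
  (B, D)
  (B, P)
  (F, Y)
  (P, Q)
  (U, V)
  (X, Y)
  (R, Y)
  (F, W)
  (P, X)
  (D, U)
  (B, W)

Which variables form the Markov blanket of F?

Parents of F: B.
Ch(F) = {Q, V, W, Y}.
Co-parents of F (other parents of its children):
  Q: D, E, P
  V: D, M, P, Q, R, U
  W: B, E, M
  Y: Q, R, V, W, X
So the Markov blanket of F is {B, D, E, M, P, Q, R, U, V, W, X, Y}.

{B, D, E, M, P, Q, R, U, V, W, X, Y}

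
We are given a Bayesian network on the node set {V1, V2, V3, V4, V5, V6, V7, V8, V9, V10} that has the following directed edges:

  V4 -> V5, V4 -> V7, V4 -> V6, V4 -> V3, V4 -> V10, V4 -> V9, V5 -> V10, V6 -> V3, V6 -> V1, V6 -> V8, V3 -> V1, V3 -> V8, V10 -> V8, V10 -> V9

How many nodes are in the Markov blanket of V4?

V4's parents: none.
V4 has children V3, V5, V6, V7, V9, V10.
For each child, the remaining parents (spouses of V4):
  V5 has no other parent.
  V7: no additional parents.
  V6: no additional parents.
  V3 also has parent V6.
  parents(V10) \ {V4} = {V5}.
  parents(V9) \ {V4} = {V10}.
MB(V4) = {V3, V5, V6, V7, V9, V10}, which has 6 nodes.

6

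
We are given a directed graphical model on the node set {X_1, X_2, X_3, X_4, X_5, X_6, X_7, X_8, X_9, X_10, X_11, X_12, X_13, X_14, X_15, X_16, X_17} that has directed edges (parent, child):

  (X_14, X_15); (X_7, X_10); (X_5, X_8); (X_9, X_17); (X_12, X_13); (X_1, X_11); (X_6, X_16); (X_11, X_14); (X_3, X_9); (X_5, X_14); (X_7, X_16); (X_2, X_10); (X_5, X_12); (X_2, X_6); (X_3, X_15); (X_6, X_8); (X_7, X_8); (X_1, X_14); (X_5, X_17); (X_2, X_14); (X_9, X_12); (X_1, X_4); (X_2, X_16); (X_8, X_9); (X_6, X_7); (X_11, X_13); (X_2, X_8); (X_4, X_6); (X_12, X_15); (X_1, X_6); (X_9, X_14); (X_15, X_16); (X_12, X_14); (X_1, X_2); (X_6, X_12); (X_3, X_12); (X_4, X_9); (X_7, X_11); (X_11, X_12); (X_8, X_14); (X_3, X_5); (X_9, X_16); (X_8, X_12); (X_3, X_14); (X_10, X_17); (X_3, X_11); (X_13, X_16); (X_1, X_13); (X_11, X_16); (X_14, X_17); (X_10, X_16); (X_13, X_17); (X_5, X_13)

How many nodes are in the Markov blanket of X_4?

6

Pa(X_4) = {X_1}.
Ch(X_4) = {X_6, X_9}.
Other parents of X_4's children:
  X_6: X_1, X_2
  X_9: X_3, X_8
MB(X_4) = {X_1, X_2, X_3, X_6, X_8, X_9}, which has 6 nodes.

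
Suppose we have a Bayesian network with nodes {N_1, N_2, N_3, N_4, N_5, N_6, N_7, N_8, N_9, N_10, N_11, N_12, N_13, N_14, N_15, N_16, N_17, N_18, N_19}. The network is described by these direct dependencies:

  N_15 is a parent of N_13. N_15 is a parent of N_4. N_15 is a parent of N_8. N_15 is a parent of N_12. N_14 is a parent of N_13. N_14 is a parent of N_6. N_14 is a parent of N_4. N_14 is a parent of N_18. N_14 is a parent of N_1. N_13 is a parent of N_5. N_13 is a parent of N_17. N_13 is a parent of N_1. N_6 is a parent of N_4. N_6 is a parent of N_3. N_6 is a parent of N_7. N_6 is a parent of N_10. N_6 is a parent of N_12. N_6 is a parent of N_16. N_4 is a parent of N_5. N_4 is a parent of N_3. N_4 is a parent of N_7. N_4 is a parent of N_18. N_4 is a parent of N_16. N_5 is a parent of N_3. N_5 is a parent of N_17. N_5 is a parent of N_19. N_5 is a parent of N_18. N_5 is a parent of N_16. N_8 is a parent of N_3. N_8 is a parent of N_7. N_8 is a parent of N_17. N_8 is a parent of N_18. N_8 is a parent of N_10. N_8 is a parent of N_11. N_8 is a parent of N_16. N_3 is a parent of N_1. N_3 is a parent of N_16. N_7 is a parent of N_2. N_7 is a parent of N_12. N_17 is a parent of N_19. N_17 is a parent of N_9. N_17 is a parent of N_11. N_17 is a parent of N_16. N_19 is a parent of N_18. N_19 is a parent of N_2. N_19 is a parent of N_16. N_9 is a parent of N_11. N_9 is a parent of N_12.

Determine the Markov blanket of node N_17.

{N_3, N_4, N_5, N_6, N_8, N_9, N_11, N_13, N_16, N_19}

Pa(N_17) = {N_5, N_8, N_13}.
N_17's children: N_9, N_11, N_16, N_19.
For each child, the remaining parents (spouses of N_17):
  parents(N_19) \ {N_17} = {N_5}.
  N_9: no additional parents.
  parents(N_11) \ {N_17} = {N_8, N_9}.
  N_16 also has parents N_3, N_4, N_5, N_6, N_8, N_19.
Taking the union gives {N_3, N_4, N_5, N_6, N_8, N_9, N_11, N_13, N_16, N_19}.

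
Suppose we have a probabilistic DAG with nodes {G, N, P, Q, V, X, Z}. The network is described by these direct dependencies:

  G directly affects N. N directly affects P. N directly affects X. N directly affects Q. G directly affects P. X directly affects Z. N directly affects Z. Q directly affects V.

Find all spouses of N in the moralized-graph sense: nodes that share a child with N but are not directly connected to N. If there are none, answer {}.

Children of N: P, Q, X, Z.
  P: G
  Q: —
  X: —
  Z: X
Excluding nodes already adjacent to N (G, P, Q, X, Z), the co-parent-only contribution is {}.

{}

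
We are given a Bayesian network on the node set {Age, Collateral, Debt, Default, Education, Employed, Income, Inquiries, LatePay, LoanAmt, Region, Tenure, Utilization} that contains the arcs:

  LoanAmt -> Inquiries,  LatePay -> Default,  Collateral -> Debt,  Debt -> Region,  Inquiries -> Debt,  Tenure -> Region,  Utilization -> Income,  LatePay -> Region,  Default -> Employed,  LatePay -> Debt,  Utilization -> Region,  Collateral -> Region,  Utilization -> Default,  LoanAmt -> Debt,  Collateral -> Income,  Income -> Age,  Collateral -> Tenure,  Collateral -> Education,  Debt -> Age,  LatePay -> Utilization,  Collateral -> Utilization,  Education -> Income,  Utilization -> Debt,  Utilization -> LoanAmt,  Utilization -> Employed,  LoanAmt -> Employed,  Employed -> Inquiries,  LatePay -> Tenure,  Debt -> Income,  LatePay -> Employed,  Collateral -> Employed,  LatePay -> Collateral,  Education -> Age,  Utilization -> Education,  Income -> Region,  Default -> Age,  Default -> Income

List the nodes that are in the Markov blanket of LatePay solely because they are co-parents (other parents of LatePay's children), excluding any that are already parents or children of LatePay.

Children of LatePay: Collateral, Debt, Default, Employed, Region, Tenure, Utilization.
  Collateral: —
  Utilization: Collateral
  Default: Utilization
  Tenure: Collateral
  Employed: Collateral, Default, LoanAmt, Utilization
  Debt: Collateral, Inquiries, LoanAmt, Utilization
  Region: Collateral, Debt, Income, Tenure, Utilization
Excluding nodes already adjacent to LatePay (Collateral, Debt, Default, Employed, Region, Tenure, Utilization), the co-parent-only contribution is {Income, Inquiries, LoanAmt}.

{Income, Inquiries, LoanAmt}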